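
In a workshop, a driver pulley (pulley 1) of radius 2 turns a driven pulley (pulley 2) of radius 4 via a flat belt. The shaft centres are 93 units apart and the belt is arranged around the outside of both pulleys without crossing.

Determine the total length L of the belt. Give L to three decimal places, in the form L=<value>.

L=204.893

open belt: β = asin((r2−r1)/C) = asin(2/93) = 1.2323°
wrap1 = π − 2β = 177.5355°
wrap2 = π + 2β = 182.4645°
tangent length = C·cosβ = 92.9785
L = r1·wrap1 + r2·wrap2 + 2·C·cosβ = 2·3.0986 + 4·3.1846 + 2·92.9785 = 204.8926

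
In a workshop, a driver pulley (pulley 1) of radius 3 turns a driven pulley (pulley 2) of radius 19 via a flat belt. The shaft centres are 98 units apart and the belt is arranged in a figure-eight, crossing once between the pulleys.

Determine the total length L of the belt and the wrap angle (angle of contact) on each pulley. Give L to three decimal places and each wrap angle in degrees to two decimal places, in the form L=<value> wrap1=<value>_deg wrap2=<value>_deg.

crossed belt: β = asin((r1+r2)/C) = asin(22/98) = 12.9729°
wrap1 = wrap2 = π + 2β = 205.9458°
tangent length = C·cosβ = 95.4987
L = (r1+r2)·wrap + 2·C·cosβ = 22·3.5944 + 2·95.4987 = 270.0749

L=270.075 wrap1=205.95_deg wrap2=205.95_deg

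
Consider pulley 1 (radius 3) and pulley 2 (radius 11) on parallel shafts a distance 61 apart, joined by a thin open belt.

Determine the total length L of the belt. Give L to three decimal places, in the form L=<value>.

open belt: β = asin((r2−r1)/C) = asin(8/61) = 7.5359°
wrap1 = π − 2β = 164.9282°
wrap2 = π + 2β = 195.0718°
tangent length = C·cosβ = 60.4731
L = r1·wrap1 + r2·wrap2 + 2·C·cosβ = 3·2.8785 + 11·3.4046 + 2·60.4731 = 167.0330

L=167.033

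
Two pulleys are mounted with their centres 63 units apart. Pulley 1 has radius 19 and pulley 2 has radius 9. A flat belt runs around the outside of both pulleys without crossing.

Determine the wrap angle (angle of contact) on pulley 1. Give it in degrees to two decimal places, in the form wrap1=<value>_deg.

wrap1=198.27_deg

open belt: β = asin((r2−r1)/C) = asin(-10/63) = -9.1332°
wrap1 = π − 2β = 198.2664°
wrap2 = π + 2β = 161.7336°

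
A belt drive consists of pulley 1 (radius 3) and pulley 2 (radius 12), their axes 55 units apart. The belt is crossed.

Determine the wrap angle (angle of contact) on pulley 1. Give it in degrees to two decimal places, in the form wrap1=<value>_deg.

wrap1=211.65_deg

crossed belt: β = asin((r1+r2)/C) = asin(15/55) = 15.8266°
wrap1 = wrap2 = π + 2β = 211.6532°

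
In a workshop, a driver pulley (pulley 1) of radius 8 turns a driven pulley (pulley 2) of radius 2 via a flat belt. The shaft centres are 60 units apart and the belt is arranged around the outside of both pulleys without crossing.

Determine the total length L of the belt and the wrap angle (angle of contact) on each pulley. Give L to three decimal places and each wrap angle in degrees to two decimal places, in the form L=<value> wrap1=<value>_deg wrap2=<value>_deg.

open belt: β = asin((r2−r1)/C) = asin(-6/60) = -5.7392°
wrap1 = π − 2β = 191.4783°
wrap2 = π + 2β = 168.5217°
tangent length = C·cosβ = 59.6992
L = r1·wrap1 + r2·wrap2 + 2·C·cosβ = 8·3.3419 + 2·2.9413 + 2·59.6992 = 152.0164

L=152.016 wrap1=191.48_deg wrap2=168.52_deg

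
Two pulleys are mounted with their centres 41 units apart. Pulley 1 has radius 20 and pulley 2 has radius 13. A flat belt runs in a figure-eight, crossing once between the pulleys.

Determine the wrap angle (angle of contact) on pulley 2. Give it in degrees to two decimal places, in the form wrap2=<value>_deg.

crossed belt: β = asin((r1+r2)/C) = asin(33/41) = 53.5985°
wrap1 = wrap2 = π + 2β = 287.1970°

wrap2=287.20_deg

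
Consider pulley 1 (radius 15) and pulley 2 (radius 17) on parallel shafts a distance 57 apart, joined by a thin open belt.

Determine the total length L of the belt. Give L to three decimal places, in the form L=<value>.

open belt: β = asin((r2−r1)/C) = asin(2/57) = 2.0108°
wrap1 = π − 2β = 175.9784°
wrap2 = π + 2β = 184.0216°
tangent length = C·cosβ = 56.9649
L = r1·wrap1 + r2·wrap2 + 2·C·cosβ = 15·3.0714 + 17·3.2118 + 2·56.9649 = 214.6011

L=214.601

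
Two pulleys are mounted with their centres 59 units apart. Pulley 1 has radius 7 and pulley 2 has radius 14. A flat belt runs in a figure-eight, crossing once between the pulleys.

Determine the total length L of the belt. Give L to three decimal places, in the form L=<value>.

L=191.530

crossed belt: β = asin((r1+r2)/C) = asin(21/59) = 20.8506°
wrap1 = wrap2 = π + 2β = 221.7012°
tangent length = C·cosβ = 55.1362
L = (r1+r2)·wrap + 2·C·cosβ = 21·3.8694 + 2·55.1362 = 191.5301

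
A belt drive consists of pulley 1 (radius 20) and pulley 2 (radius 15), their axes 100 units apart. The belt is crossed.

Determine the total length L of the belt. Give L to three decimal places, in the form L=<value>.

L=322.336

crossed belt: β = asin((r1+r2)/C) = asin(35/100) = 20.4873°
wrap1 = wrap2 = π + 2β = 220.9746°
tangent length = C·cosβ = 93.6750
L = (r1+r2)·wrap + 2·C·cosβ = 35·3.8567 + 2·93.6750 = 322.3357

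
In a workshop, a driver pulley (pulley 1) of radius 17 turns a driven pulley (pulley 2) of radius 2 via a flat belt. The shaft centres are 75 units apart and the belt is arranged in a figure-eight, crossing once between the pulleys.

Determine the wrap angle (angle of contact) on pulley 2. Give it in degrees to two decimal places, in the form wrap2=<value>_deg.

crossed belt: β = asin((r1+r2)/C) = asin(19/75) = 14.6748°
wrap1 = wrap2 = π + 2β = 209.3497°

wrap2=209.35_deg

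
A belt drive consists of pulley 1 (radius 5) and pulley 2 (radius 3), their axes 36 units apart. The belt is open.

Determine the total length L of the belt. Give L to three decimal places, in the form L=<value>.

open belt: β = asin((r2−r1)/C) = asin(-2/36) = -3.1847°
wrap1 = π − 2β = 186.3695°
wrap2 = π + 2β = 173.6305°
tangent length = C·cosβ = 35.9444
L = r1·wrap1 + r2·wrap2 + 2·C·cosβ = 5·3.2528 + 3·3.0304 + 2·35.9444 = 97.2439

L=97.244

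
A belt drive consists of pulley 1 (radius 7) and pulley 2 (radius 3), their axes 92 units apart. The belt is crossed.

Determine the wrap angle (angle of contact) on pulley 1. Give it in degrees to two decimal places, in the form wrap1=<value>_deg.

crossed belt: β = asin((r1+r2)/C) = asin(10/92) = 6.2401°
wrap1 = wrap2 = π + 2β = 192.4803°

wrap1=192.48_deg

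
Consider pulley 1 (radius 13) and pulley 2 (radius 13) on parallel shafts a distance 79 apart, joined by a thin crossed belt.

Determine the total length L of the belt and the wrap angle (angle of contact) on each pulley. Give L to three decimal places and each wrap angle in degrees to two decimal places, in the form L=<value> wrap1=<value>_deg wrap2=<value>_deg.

L=248.318 wrap1=218.43_deg wrap2=218.43_deg

crossed belt: β = asin((r1+r2)/C) = asin(26/79) = 19.2150°
wrap1 = wrap2 = π + 2β = 218.4300°
tangent length = C·cosβ = 74.5989
L = (r1+r2)·wrap + 2·C·cosβ = 26·3.8123 + 2·74.5989 = 248.3182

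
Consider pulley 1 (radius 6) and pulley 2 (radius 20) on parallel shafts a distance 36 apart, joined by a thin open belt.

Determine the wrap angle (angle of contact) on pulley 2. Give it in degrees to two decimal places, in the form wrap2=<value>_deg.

wrap2=225.77_deg

open belt: β = asin((r2−r1)/C) = asin(14/36) = 22.8854°
wrap1 = π − 2β = 134.2292°
wrap2 = π + 2β = 225.7708°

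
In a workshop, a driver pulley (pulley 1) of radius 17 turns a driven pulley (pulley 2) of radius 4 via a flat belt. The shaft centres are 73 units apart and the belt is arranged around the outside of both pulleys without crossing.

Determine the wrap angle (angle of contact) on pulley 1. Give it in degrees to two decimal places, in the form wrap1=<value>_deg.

open belt: β = asin((r2−r1)/C) = asin(-13/73) = -10.2581°
wrap1 = π − 2β = 200.5161°
wrap2 = π + 2β = 159.4839°

wrap1=200.52_deg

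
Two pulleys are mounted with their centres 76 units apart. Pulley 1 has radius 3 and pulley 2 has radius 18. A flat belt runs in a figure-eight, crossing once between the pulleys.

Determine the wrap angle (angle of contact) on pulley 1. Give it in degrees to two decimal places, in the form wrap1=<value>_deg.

crossed belt: β = asin((r1+r2)/C) = asin(21/76) = 16.0404°
wrap1 = wrap2 = π + 2β = 212.0809°

wrap1=212.08_deg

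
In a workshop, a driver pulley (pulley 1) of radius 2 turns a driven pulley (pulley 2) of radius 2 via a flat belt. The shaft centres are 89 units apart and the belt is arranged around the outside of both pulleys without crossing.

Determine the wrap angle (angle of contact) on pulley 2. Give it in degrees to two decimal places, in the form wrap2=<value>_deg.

open belt: β = asin((r2−r1)/C) = asin(0/89) = 0.0000°
wrap1 = π − 2β = 180.0000°
wrap2 = π + 2β = 180.0000°

wrap2=180.00_deg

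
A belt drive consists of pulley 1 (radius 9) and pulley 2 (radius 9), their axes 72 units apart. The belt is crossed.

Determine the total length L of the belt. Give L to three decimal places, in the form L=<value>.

L=205.073

crossed belt: β = asin((r1+r2)/C) = asin(18/72) = 14.4775°
wrap1 = wrap2 = π + 2β = 208.9550°
tangent length = C·cosβ = 69.7137
L = (r1+r2)·wrap + 2·C·cosβ = 18·3.6470 + 2·69.7137 = 205.0726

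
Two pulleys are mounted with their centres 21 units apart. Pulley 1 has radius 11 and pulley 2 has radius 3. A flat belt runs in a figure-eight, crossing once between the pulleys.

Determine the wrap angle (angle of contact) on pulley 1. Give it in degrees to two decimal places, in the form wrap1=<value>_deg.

wrap1=263.62_deg

crossed belt: β = asin((r1+r2)/C) = asin(14/21) = 41.8103°
wrap1 = wrap2 = π + 2β = 263.6206°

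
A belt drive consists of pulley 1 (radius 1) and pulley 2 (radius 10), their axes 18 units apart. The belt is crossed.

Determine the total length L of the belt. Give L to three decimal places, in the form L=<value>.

L=77.517

crossed belt: β = asin((r1+r2)/C) = asin(11/18) = 37.6699°
wrap1 = wrap2 = π + 2β = 255.3398°
tangent length = C·cosβ = 14.2478
L = (r1+r2)·wrap + 2·C·cosβ = 11·4.4565 + 2·14.2478 = 77.5173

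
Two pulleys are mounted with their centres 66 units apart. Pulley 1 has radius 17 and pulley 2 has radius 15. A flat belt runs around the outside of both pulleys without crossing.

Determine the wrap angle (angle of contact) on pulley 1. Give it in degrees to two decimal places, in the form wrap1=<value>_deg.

wrap1=183.47_deg

open belt: β = asin((r2−r1)/C) = asin(-2/66) = -1.7365°
wrap1 = π − 2β = 183.4730°
wrap2 = π + 2β = 176.5270°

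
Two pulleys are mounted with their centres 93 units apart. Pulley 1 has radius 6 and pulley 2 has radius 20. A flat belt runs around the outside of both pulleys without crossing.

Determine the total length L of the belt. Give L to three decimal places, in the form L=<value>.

open belt: β = asin((r2−r1)/C) = asin(14/93) = 8.6581°
wrap1 = π − 2β = 162.6838°
wrap2 = π + 2β = 197.3162°
tangent length = C·cosβ = 91.9402
L = r1·wrap1 + r2·wrap2 + 2·C·cosβ = 6·2.8394 + 20·3.4438 + 2·91.9402 = 269.7929

L=269.793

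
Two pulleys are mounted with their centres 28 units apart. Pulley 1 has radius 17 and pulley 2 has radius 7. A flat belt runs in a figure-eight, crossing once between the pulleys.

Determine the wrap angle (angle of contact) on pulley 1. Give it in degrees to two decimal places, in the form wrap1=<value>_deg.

crossed belt: β = asin((r1+r2)/C) = asin(24/28) = 58.9973°
wrap1 = wrap2 = π + 2β = 297.9946°

wrap1=297.99_deg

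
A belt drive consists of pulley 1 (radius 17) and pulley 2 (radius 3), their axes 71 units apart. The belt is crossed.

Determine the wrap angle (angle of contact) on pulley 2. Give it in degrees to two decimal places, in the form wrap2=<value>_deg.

crossed belt: β = asin((r1+r2)/C) = asin(20/71) = 16.3611°
wrap1 = wrap2 = π + 2β = 212.7222°

wrap2=212.72_deg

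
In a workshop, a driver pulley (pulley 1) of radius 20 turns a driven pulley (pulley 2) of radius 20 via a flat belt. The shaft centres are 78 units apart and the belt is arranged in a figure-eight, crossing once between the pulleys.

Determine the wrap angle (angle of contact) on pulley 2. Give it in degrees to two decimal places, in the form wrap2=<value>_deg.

crossed belt: β = asin((r1+r2)/C) = asin(40/78) = 30.8519°
wrap1 = wrap2 = π + 2β = 241.7038°

wrap2=241.70_deg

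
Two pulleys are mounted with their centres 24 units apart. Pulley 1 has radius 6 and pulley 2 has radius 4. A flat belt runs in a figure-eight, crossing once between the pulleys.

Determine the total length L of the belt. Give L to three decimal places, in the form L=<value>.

L=83.646

crossed belt: β = asin((r1+r2)/C) = asin(10/24) = 24.6243°
wrap1 = wrap2 = π + 2β = 229.2486°
tangent length = C·cosβ = 21.8174
L = (r1+r2)·wrap + 2·C·cosβ = 10·4.0011 + 2·21.8174 = 83.6463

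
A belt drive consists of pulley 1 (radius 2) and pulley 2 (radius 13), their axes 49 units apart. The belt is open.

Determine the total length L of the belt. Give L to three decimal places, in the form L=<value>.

open belt: β = asin((r2−r1)/C) = asin(11/49) = 12.9729°
wrap1 = π − 2β = 154.0542°
wrap2 = π + 2β = 205.9458°
tangent length = C·cosβ = 47.7493
L = r1·wrap1 + r2·wrap2 + 2·C·cosβ = 2·2.6888 + 13·3.5944 + 2·47.7493 = 147.6038

L=147.604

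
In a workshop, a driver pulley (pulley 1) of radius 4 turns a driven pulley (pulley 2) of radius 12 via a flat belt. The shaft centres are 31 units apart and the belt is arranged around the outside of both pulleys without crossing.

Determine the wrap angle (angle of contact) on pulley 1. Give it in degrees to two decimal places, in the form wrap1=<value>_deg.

wrap1=150.09_deg

open belt: β = asin((r2−r1)/C) = asin(8/31) = 14.9552°
wrap1 = π − 2β = 150.0895°
wrap2 = π + 2β = 209.9105°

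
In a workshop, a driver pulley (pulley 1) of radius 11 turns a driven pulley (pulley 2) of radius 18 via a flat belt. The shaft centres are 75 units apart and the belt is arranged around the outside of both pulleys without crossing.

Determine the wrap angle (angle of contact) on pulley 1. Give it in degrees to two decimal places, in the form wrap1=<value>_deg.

open belt: β = asin((r2−r1)/C) = asin(7/75) = 5.3554°
wrap1 = π − 2β = 169.2892°
wrap2 = π + 2β = 190.7108°

wrap1=169.29_deg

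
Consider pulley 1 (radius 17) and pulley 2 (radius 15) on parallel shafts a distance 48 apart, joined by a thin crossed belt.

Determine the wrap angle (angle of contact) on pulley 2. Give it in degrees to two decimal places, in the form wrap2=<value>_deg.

crossed belt: β = asin((r1+r2)/C) = asin(32/48) = 41.8103°
wrap1 = wrap2 = π + 2β = 263.6206°

wrap2=263.62_deg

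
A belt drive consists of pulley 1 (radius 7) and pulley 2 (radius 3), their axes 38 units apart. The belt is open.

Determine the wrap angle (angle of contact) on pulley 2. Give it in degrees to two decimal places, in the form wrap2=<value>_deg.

wrap2=167.92_deg

open belt: β = asin((r2−r1)/C) = asin(-4/38) = -6.0423°
wrap1 = π − 2β = 192.0847°
wrap2 = π + 2β = 167.9153°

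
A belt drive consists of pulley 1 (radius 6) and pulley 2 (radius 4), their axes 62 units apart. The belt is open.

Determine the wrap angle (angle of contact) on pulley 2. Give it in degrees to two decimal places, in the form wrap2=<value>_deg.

wrap2=176.30_deg

open belt: β = asin((r2−r1)/C) = asin(-2/62) = -1.8486°
wrap1 = π − 2β = 183.6971°
wrap2 = π + 2β = 176.3029°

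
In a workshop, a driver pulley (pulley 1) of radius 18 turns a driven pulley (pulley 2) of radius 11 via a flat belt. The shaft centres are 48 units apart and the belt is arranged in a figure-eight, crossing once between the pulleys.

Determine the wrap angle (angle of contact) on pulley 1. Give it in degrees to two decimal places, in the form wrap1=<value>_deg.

wrap1=254.34_deg

crossed belt: β = asin((r1+r2)/C) = asin(29/48) = 37.1689°
wrap1 = wrap2 = π + 2β = 254.3378°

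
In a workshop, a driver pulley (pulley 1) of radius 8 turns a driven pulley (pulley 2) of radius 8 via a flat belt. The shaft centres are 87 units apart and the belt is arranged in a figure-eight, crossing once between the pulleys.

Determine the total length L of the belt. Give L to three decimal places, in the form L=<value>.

L=227.216

crossed belt: β = asin((r1+r2)/C) = asin(16/87) = 10.5975°
wrap1 = wrap2 = π + 2β = 201.1950°
tangent length = C·cosβ = 85.5161
L = (r1+r2)·wrap + 2·C·cosβ = 16·3.5115 + 2·85.5161 = 227.2164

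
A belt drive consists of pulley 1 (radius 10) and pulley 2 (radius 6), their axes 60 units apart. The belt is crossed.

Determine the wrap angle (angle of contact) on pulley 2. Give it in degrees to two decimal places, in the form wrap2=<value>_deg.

crossed belt: β = asin((r1+r2)/C) = asin(16/60) = 15.4660°
wrap1 = wrap2 = π + 2β = 210.9320°

wrap2=210.93_deg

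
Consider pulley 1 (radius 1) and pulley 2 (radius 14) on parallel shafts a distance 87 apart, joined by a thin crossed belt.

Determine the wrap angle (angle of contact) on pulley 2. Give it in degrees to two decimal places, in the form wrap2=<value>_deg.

crossed belt: β = asin((r1+r2)/C) = asin(15/87) = 9.9282°
wrap1 = wrap2 = π + 2β = 199.8564°

wrap2=199.86_deg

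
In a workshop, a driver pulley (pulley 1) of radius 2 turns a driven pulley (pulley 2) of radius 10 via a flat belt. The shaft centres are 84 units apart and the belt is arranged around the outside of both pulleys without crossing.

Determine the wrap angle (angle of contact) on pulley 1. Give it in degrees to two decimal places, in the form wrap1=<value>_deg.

wrap1=169.07_deg

open belt: β = asin((r2−r1)/C) = asin(8/84) = 5.4650°
wrap1 = π − 2β = 169.0700°
wrap2 = π + 2β = 190.9300°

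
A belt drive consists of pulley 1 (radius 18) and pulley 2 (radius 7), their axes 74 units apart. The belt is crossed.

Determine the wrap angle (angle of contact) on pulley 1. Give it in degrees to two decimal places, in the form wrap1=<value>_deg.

crossed belt: β = asin((r1+r2)/C) = asin(25/74) = 19.7452°
wrap1 = wrap2 = π + 2β = 219.4904°

wrap1=219.49_deg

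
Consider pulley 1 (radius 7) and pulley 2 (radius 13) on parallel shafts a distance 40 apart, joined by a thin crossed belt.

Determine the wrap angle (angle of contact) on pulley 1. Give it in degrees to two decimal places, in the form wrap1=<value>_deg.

wrap1=240.00_deg

crossed belt: β = asin((r1+r2)/C) = asin(20/40) = 30.0000°
wrap1 = wrap2 = π + 2β = 240.0000°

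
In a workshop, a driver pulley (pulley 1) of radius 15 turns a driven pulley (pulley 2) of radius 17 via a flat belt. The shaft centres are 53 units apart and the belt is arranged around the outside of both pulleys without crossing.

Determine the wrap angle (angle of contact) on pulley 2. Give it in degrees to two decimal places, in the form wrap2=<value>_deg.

wrap2=184.33_deg

open belt: β = asin((r2−r1)/C) = asin(2/53) = 2.1626°
wrap1 = π − 2β = 175.6748°
wrap2 = π + 2β = 184.3252°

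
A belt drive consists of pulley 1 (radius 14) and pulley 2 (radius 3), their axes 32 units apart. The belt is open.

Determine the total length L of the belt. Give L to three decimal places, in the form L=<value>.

open belt: β = asin((r2−r1)/C) = asin(-11/32) = -20.1055°
wrap1 = π − 2β = 220.2110°
wrap2 = π + 2β = 139.7890°
tangent length = C·cosβ = 30.0500
L = r1·wrap1 + r2·wrap2 + 2·C·cosβ = 14·3.8434 + 3·2.4398 + 2·30.0500 = 121.2270

L=121.227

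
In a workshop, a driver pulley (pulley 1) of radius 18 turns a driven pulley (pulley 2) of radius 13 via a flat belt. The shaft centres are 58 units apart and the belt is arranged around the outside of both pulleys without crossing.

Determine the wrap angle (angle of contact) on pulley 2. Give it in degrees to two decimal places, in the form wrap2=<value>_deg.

wrap2=170.11_deg

open belt: β = asin((r2−r1)/C) = asin(-5/58) = -4.9454°
wrap1 = π − 2β = 189.8909°
wrap2 = π + 2β = 170.1091°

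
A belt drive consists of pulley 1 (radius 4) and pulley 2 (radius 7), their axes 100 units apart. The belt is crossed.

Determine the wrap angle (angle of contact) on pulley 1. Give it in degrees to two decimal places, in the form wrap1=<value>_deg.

crossed belt: β = asin((r1+r2)/C) = asin(11/100) = 6.3153°
wrap1 = wrap2 = π + 2β = 192.6306°

wrap1=192.63_deg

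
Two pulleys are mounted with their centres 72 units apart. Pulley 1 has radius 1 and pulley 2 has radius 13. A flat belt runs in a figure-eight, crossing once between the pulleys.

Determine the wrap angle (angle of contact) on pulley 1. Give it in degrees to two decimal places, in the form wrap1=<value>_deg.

wrap1=202.42_deg

crossed belt: β = asin((r1+r2)/C) = asin(14/72) = 11.2123°
wrap1 = wrap2 = π + 2β = 202.4245°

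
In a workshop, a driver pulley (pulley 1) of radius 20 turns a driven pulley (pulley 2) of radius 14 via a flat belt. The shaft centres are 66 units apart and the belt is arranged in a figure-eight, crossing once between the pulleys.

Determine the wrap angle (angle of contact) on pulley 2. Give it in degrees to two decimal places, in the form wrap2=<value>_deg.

wrap2=242.02_deg

crossed belt: β = asin((r1+r2)/C) = asin(34/66) = 31.0076°
wrap1 = wrap2 = π + 2β = 242.0152°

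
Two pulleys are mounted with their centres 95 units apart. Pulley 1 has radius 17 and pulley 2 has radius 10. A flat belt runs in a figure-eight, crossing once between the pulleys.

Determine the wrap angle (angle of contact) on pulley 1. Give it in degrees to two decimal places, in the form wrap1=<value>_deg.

wrap1=213.02_deg

crossed belt: β = asin((r1+r2)/C) = asin(27/95) = 16.5117°
wrap1 = wrap2 = π + 2β = 213.0233°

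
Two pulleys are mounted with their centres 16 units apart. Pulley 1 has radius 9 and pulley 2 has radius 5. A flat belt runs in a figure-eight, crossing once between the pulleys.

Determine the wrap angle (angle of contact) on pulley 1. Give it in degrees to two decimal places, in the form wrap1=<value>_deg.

wrap1=302.09_deg

crossed belt: β = asin((r1+r2)/C) = asin(14/16) = 61.0450°
wrap1 = wrap2 = π + 2β = 302.0900°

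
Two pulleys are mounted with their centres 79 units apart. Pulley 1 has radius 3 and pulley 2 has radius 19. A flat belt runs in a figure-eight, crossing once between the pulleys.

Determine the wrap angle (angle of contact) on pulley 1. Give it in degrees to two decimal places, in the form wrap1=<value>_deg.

crossed belt: β = asin((r1+r2)/C) = asin(22/79) = 16.1696°
wrap1 = wrap2 = π + 2β = 212.3391°

wrap1=212.34_deg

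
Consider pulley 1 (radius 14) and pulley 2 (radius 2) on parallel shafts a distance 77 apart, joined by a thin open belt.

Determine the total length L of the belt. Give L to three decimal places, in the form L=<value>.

L=206.139

open belt: β = asin((r2−r1)/C) = asin(-12/77) = -8.9658°
wrap1 = π − 2β = 197.9315°
wrap2 = π + 2β = 162.0685°
tangent length = C·cosβ = 76.0592
L = r1·wrap1 + r2·wrap2 + 2·C·cosβ = 14·3.4546 + 2·2.8286 + 2·76.0592 = 206.1394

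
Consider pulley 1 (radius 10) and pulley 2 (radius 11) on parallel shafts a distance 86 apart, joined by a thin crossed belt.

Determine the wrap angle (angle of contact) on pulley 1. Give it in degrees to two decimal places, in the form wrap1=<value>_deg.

wrap1=208.27_deg

crossed belt: β = asin((r1+r2)/C) = asin(21/86) = 14.1337°
wrap1 = wrap2 = π + 2β = 208.2675°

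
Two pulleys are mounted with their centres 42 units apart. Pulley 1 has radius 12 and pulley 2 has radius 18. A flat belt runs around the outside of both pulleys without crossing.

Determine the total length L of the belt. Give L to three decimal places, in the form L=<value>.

L=179.106

open belt: β = asin((r2−r1)/C) = asin(6/42) = 8.2132°
wrap1 = π − 2β = 163.5736°
wrap2 = π + 2β = 196.4264°
tangent length = C·cosβ = 41.5692
L = r1·wrap1 + r2·wrap2 + 2·C·cosβ = 12·2.8549 + 18·3.4283 + 2·41.5692 = 179.1064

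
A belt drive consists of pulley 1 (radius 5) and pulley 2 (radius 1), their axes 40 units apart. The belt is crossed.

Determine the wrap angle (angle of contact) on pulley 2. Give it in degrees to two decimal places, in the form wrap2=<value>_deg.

crossed belt: β = asin((r1+r2)/C) = asin(6/40) = 8.6269°
wrap1 = wrap2 = π + 2β = 197.2539°

wrap2=197.25_deg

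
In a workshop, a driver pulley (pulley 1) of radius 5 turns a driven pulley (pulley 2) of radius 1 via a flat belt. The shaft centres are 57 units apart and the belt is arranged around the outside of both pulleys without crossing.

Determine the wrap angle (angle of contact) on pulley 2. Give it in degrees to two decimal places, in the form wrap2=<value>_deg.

open belt: β = asin((r2−r1)/C) = asin(-4/57) = -4.0241°
wrap1 = π − 2β = 188.0481°
wrap2 = π + 2β = 171.9519°

wrap2=171.95_deg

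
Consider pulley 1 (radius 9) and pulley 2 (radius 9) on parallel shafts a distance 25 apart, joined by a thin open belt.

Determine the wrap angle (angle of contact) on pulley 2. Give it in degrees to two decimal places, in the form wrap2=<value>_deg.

wrap2=180.00_deg

open belt: β = asin((r2−r1)/C) = asin(0/25) = 0.0000°
wrap1 = π − 2β = 180.0000°
wrap2 = π + 2β = 180.0000°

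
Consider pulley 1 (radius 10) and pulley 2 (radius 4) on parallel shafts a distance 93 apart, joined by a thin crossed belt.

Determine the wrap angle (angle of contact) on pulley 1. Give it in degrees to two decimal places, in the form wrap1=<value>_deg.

wrap1=197.32_deg

crossed belt: β = asin((r1+r2)/C) = asin(14/93) = 8.6581°
wrap1 = wrap2 = π + 2β = 197.3162°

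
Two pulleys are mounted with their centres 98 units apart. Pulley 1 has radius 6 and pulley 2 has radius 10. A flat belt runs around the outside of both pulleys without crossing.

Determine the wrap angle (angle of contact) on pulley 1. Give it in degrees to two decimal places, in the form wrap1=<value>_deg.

wrap1=175.32_deg

open belt: β = asin((r2−r1)/C) = asin(4/98) = 2.3393°
wrap1 = π − 2β = 175.3215°
wrap2 = π + 2β = 184.6785°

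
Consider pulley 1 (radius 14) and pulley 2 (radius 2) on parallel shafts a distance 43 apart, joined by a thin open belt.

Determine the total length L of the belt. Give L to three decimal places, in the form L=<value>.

open belt: β = asin((r2−r1)/C) = asin(-12/43) = -16.2047°
wrap1 = π − 2β = 212.4094°
wrap2 = π + 2β = 147.5906°
tangent length = C·cosβ = 41.2916
L = r1·wrap1 + r2·wrap2 + 2·C·cosβ = 14·3.7072 + 2·2.5759 + 2·41.2916 = 139.6366

L=139.637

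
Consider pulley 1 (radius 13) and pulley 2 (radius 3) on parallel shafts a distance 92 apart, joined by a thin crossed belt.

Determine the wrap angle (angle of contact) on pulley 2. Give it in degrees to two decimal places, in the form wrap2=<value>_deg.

crossed belt: β = asin((r1+r2)/C) = asin(16/92) = 10.0154°
wrap1 = wrap2 = π + 2β = 200.0308°

wrap2=200.03_deg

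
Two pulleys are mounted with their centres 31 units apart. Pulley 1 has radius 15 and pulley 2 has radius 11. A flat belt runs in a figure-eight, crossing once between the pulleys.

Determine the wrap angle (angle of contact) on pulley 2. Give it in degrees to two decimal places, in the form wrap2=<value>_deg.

wrap2=294.01_deg

crossed belt: β = asin((r1+r2)/C) = asin(26/31) = 57.0041°
wrap1 = wrap2 = π + 2β = 294.0082°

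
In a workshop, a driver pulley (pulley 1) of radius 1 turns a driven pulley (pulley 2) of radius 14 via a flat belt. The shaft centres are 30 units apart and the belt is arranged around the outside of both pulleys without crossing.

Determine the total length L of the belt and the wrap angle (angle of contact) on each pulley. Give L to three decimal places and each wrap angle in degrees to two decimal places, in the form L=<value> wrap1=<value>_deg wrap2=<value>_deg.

open belt: β = asin((r2−r1)/C) = asin(13/30) = 25.6793°
wrap1 = π − 2β = 128.6414°
wrap2 = π + 2β = 231.3586°
tangent length = C·cosβ = 27.0370
L = r1·wrap1 + r2·wrap2 + 2·C·cosβ = 1·2.2452 + 14·4.0380 + 2·27.0370 = 112.8508

L=112.851 wrap1=128.64_deg wrap2=231.36_deg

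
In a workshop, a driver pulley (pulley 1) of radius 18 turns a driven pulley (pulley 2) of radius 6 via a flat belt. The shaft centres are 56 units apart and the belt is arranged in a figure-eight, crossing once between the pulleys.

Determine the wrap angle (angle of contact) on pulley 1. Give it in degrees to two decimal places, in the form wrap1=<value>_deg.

crossed belt: β = asin((r1+r2)/C) = asin(24/56) = 25.3769°
wrap1 = wrap2 = π + 2β = 230.7539°

wrap1=230.75_deg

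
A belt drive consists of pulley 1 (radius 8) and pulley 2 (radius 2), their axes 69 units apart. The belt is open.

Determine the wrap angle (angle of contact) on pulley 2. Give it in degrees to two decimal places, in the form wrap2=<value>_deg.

open belt: β = asin((r2−r1)/C) = asin(-6/69) = -4.9885°
wrap1 = π − 2β = 189.9771°
wrap2 = π + 2β = 170.0229°

wrap2=170.02_deg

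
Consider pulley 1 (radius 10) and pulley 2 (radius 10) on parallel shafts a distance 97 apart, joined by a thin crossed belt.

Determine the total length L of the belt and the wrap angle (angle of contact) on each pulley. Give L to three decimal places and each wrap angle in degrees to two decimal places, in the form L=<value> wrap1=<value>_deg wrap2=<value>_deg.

crossed belt: β = asin((r1+r2)/C) = asin(20/97) = 11.8989°
wrap1 = wrap2 = π + 2β = 203.7978°
tangent length = C·cosβ = 94.9158
L = (r1+r2)·wrap + 2·C·cosβ = 20·3.5569 + 2·94.9158 = 260.9704

L=260.970 wrap1=203.80_deg wrap2=203.80_deg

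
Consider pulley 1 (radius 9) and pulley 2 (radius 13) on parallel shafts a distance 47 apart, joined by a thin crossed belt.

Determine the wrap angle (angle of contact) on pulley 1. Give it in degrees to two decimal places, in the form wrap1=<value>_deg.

crossed belt: β = asin((r1+r2)/C) = asin(22/47) = 27.9101°
wrap1 = wrap2 = π + 2β = 235.8201°

wrap1=235.82_deg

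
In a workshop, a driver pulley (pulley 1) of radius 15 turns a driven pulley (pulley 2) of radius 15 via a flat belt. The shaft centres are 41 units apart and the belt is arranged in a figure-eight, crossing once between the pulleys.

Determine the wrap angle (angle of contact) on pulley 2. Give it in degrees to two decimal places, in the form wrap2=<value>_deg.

wrap2=274.06_deg

crossed belt: β = asin((r1+r2)/C) = asin(30/41) = 47.0297°
wrap1 = wrap2 = π + 2β = 274.0594°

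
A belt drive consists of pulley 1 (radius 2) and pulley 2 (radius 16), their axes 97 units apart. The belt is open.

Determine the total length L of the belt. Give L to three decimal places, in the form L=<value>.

L=252.573

open belt: β = asin((r2−r1)/C) = asin(14/97) = 8.2985°
wrap1 = π − 2β = 163.4030°
wrap2 = π + 2β = 196.5970°
tangent length = C·cosβ = 95.9844
L = r1·wrap1 + r2·wrap2 + 2·C·cosβ = 2·2.8519 + 16·3.4313 + 2·95.9844 = 252.5728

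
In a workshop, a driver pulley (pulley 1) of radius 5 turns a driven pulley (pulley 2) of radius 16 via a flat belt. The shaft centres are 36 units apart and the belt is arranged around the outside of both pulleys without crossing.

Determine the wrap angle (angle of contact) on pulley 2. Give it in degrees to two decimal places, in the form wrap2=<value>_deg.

open belt: β = asin((r2−r1)/C) = asin(11/36) = 17.7916°
wrap1 = π − 2β = 144.4168°
wrap2 = π + 2β = 215.5832°

wrap2=215.58_deg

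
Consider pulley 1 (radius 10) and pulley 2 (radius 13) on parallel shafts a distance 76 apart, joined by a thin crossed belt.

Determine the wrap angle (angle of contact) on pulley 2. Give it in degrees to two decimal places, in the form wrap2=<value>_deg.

wrap2=215.23_deg

crossed belt: β = asin((r1+r2)/C) = asin(23/76) = 17.6157°
wrap1 = wrap2 = π + 2β = 215.2315°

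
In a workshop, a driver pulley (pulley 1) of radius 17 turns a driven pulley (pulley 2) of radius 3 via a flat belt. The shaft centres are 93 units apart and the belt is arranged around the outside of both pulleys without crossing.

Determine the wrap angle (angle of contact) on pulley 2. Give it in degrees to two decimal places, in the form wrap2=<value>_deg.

open belt: β = asin((r2−r1)/C) = asin(-14/93) = -8.6581°
wrap1 = π − 2β = 197.3162°
wrap2 = π + 2β = 162.6838°

wrap2=162.68_deg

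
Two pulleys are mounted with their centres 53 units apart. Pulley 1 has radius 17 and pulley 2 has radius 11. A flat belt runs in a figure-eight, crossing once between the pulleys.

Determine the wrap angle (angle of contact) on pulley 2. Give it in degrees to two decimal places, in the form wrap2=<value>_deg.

wrap2=243.78_deg

crossed belt: β = asin((r1+r2)/C) = asin(28/53) = 31.8908°
wrap1 = wrap2 = π + 2β = 243.7816°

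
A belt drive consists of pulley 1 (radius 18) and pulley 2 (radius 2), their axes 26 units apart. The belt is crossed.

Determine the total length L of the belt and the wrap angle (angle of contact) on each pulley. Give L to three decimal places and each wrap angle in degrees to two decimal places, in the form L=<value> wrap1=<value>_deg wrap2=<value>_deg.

L=131.164 wrap1=280.57_deg wrap2=280.57_deg

crossed belt: β = asin((r1+r2)/C) = asin(20/26) = 50.2849°
wrap1 = wrap2 = π + 2β = 280.5697°
tangent length = C·cosβ = 16.6132
L = (r1+r2)·wrap + 2·C·cosβ = 20·4.8969 + 2·16.6132 = 131.1638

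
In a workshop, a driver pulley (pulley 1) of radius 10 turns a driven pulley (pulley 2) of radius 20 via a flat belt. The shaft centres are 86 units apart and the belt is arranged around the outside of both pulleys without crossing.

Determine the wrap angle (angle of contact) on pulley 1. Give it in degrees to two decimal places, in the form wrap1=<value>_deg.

open belt: β = asin((r2−r1)/C) = asin(10/86) = 6.6774°
wrap1 = π − 2β = 166.6452°
wrap2 = π + 2β = 193.3548°

wrap1=166.65_deg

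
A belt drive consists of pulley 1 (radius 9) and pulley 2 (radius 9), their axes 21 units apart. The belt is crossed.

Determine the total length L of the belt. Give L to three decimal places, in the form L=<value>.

crossed belt: β = asin((r1+r2)/C) = asin(18/21) = 58.9973°
wrap1 = wrap2 = π + 2β = 297.9946°
tangent length = C·cosβ = 10.8167
L = (r1+r2)·wrap + 2·C·cosβ = 18·5.2010 + 2·10.8167 = 115.2511

L=115.251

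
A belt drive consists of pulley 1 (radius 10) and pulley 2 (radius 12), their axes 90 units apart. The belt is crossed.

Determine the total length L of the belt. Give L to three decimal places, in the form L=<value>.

L=254.520

crossed belt: β = asin((r1+r2)/C) = asin(22/90) = 14.1490°
wrap1 = wrap2 = π + 2β = 208.2980°
tangent length = C·cosβ = 87.2697
L = (r1+r2)·wrap + 2·C·cosβ = 22·3.6355 + 2·87.2697 = 254.5201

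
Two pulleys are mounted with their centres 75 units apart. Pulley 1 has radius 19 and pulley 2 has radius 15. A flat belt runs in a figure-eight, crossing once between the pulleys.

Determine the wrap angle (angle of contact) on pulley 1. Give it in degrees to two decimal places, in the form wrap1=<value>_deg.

wrap1=233.92_deg

crossed belt: β = asin((r1+r2)/C) = asin(34/75) = 26.9577°
wrap1 = wrap2 = π + 2β = 233.9155°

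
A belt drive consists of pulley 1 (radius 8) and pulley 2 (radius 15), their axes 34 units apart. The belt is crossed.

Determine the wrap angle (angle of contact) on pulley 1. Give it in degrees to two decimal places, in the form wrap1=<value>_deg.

wrap1=265.14_deg

crossed belt: β = asin((r1+r2)/C) = asin(23/34) = 42.5685°
wrap1 = wrap2 = π + 2β = 265.1369°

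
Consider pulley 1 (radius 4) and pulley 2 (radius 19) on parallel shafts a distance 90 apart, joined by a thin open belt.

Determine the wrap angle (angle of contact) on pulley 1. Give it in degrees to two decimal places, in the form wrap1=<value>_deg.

wrap1=160.81_deg

open belt: β = asin((r2−r1)/C) = asin(15/90) = 9.5941°
wrap1 = π − 2β = 160.8119°
wrap2 = π + 2β = 199.1881°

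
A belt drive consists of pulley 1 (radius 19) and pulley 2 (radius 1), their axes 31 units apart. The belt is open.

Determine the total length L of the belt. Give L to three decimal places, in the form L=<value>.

open belt: β = asin((r2−r1)/C) = asin(-18/31) = -35.4959°
wrap1 = π − 2β = 250.9919°
wrap2 = π + 2β = 109.0081°
tangent length = C·cosβ = 25.2389
L = r1·wrap1 + r2·wrap2 + 2·C·cosβ = 19·4.3806 + 1·1.9026 + 2·25.2389 = 135.6123

L=135.612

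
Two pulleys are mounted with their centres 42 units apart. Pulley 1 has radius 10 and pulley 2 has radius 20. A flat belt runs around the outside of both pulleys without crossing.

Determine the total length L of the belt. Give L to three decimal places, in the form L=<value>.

L=180.640

open belt: β = asin((r2−r1)/C) = asin(10/42) = 13.7741°
wrap1 = π − 2β = 152.4517°
wrap2 = π + 2β = 207.5483°
tangent length = C·cosβ = 40.7922
L = r1·wrap1 + r2·wrap2 + 2·C·cosβ = 10·2.6608 + 20·3.6224 + 2·40.7922 = 180.6402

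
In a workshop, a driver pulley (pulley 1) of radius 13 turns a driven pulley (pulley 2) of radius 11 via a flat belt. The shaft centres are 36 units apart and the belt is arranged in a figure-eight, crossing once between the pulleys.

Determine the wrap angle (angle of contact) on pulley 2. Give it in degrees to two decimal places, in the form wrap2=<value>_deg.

wrap2=263.62_deg

crossed belt: β = asin((r1+r2)/C) = asin(24/36) = 41.8103°
wrap1 = wrap2 = π + 2β = 263.6206°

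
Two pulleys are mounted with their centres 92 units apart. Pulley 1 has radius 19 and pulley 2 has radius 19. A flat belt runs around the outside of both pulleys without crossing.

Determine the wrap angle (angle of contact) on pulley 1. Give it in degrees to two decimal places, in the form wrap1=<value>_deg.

wrap1=180.00_deg

open belt: β = asin((r2−r1)/C) = asin(0/92) = 0.0000°
wrap1 = π − 2β = 180.0000°
wrap2 = π + 2β = 180.0000°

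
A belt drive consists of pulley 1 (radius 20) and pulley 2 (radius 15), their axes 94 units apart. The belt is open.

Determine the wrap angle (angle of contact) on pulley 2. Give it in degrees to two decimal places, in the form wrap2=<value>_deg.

wrap2=173.90_deg

open belt: β = asin((r2−r1)/C) = asin(-5/94) = -3.0491°
wrap1 = π − 2β = 186.0982°
wrap2 = π + 2β = 173.9018°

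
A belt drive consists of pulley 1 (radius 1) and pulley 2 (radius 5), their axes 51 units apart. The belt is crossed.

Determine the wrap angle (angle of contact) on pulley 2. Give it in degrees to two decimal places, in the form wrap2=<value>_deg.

wrap2=193.51_deg

crossed belt: β = asin((r1+r2)/C) = asin(6/51) = 6.7563°
wrap1 = wrap2 = π + 2β = 193.5127°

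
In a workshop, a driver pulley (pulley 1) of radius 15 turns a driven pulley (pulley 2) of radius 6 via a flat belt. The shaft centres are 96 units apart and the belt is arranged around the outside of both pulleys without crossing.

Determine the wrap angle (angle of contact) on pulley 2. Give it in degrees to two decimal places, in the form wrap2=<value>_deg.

open belt: β = asin((r2−r1)/C) = asin(-9/96) = -5.3794°
wrap1 = π − 2β = 190.7588°
wrap2 = π + 2β = 169.2412°

wrap2=169.24_deg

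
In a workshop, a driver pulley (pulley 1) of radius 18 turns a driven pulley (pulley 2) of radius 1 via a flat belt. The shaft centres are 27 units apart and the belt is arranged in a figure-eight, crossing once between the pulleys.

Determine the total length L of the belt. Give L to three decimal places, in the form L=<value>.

L=127.720

crossed belt: β = asin((r1+r2)/C) = asin(19/27) = 44.7249°
wrap1 = wrap2 = π + 2β = 269.4498°
tangent length = C·cosβ = 19.1833
L = (r1+r2)·wrap + 2·C·cosβ = 19·4.7028 + 2·19.1833 = 127.7196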